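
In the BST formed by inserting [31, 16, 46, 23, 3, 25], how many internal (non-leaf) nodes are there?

Tree built from: [31, 16, 46, 23, 3, 25]
Tree (level-order array): [31, 16, 46, 3, 23, None, None, None, None, None, 25]
Rule: An internal node has at least one child.
Per-node child counts:
  node 31: 2 child(ren)
  node 16: 2 child(ren)
  node 3: 0 child(ren)
  node 23: 1 child(ren)
  node 25: 0 child(ren)
  node 46: 0 child(ren)
Matching nodes: [31, 16, 23]
Count of internal (non-leaf) nodes: 3


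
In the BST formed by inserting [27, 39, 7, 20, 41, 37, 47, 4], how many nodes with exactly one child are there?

Tree built from: [27, 39, 7, 20, 41, 37, 47, 4]
Tree (level-order array): [27, 7, 39, 4, 20, 37, 41, None, None, None, None, None, None, None, 47]
Rule: These are nodes with exactly 1 non-null child.
Per-node child counts:
  node 27: 2 child(ren)
  node 7: 2 child(ren)
  node 4: 0 child(ren)
  node 20: 0 child(ren)
  node 39: 2 child(ren)
  node 37: 0 child(ren)
  node 41: 1 child(ren)
  node 47: 0 child(ren)
Matching nodes: [41]
Count of nodes with exactly one child: 1


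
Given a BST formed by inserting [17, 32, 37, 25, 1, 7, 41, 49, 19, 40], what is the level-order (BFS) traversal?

Tree insertion order: [17, 32, 37, 25, 1, 7, 41, 49, 19, 40]
Tree (level-order array): [17, 1, 32, None, 7, 25, 37, None, None, 19, None, None, 41, None, None, 40, 49]
BFS from the root, enqueuing left then right child of each popped node:
  queue [17] -> pop 17, enqueue [1, 32], visited so far: [17]
  queue [1, 32] -> pop 1, enqueue [7], visited so far: [17, 1]
  queue [32, 7] -> pop 32, enqueue [25, 37], visited so far: [17, 1, 32]
  queue [7, 25, 37] -> pop 7, enqueue [none], visited so far: [17, 1, 32, 7]
  queue [25, 37] -> pop 25, enqueue [19], visited so far: [17, 1, 32, 7, 25]
  queue [37, 19] -> pop 37, enqueue [41], visited so far: [17, 1, 32, 7, 25, 37]
  queue [19, 41] -> pop 19, enqueue [none], visited so far: [17, 1, 32, 7, 25, 37, 19]
  queue [41] -> pop 41, enqueue [40, 49], visited so far: [17, 1, 32, 7, 25, 37, 19, 41]
  queue [40, 49] -> pop 40, enqueue [none], visited so far: [17, 1, 32, 7, 25, 37, 19, 41, 40]
  queue [49] -> pop 49, enqueue [none], visited so far: [17, 1, 32, 7, 25, 37, 19, 41, 40, 49]
Result: [17, 1, 32, 7, 25, 37, 19, 41, 40, 49]


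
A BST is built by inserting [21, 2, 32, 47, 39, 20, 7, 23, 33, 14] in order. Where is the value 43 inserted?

Starting tree (level order): [21, 2, 32, None, 20, 23, 47, 7, None, None, None, 39, None, None, 14, 33]
Insertion path: 21 -> 32 -> 47 -> 39
Result: insert 43 as right child of 39
Final tree (level order): [21, 2, 32, None, 20, 23, 47, 7, None, None, None, 39, None, None, 14, 33, 43]


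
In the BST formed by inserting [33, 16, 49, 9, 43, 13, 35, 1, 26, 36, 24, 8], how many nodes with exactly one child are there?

Tree built from: [33, 16, 49, 9, 43, 13, 35, 1, 26, 36, 24, 8]
Tree (level-order array): [33, 16, 49, 9, 26, 43, None, 1, 13, 24, None, 35, None, None, 8, None, None, None, None, None, 36]
Rule: These are nodes with exactly 1 non-null child.
Per-node child counts:
  node 33: 2 child(ren)
  node 16: 2 child(ren)
  node 9: 2 child(ren)
  node 1: 1 child(ren)
  node 8: 0 child(ren)
  node 13: 0 child(ren)
  node 26: 1 child(ren)
  node 24: 0 child(ren)
  node 49: 1 child(ren)
  node 43: 1 child(ren)
  node 35: 1 child(ren)
  node 36: 0 child(ren)
Matching nodes: [1, 26, 49, 43, 35]
Count of nodes with exactly one child: 5


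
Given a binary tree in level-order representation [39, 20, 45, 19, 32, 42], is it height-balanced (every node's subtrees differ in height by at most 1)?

Tree (level-order array): [39, 20, 45, 19, 32, 42]
Definition: a tree is height-balanced if, at every node, |h(left) - h(right)| <= 1 (empty subtree has height -1).
Bottom-up per-node check:
  node 19: h_left=-1, h_right=-1, diff=0 [OK], height=0
  node 32: h_left=-1, h_right=-1, diff=0 [OK], height=0
  node 20: h_left=0, h_right=0, diff=0 [OK], height=1
  node 42: h_left=-1, h_right=-1, diff=0 [OK], height=0
  node 45: h_left=0, h_right=-1, diff=1 [OK], height=1
  node 39: h_left=1, h_right=1, diff=0 [OK], height=2
All nodes satisfy the balance condition.
Result: Balanced


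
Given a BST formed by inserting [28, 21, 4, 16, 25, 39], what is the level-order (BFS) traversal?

Tree insertion order: [28, 21, 4, 16, 25, 39]
Tree (level-order array): [28, 21, 39, 4, 25, None, None, None, 16]
BFS from the root, enqueuing left then right child of each popped node:
  queue [28] -> pop 28, enqueue [21, 39], visited so far: [28]
  queue [21, 39] -> pop 21, enqueue [4, 25], visited so far: [28, 21]
  queue [39, 4, 25] -> pop 39, enqueue [none], visited so far: [28, 21, 39]
  queue [4, 25] -> pop 4, enqueue [16], visited so far: [28, 21, 39, 4]
  queue [25, 16] -> pop 25, enqueue [none], visited so far: [28, 21, 39, 4, 25]
  queue [16] -> pop 16, enqueue [none], visited so far: [28, 21, 39, 4, 25, 16]
Result: [28, 21, 39, 4, 25, 16]


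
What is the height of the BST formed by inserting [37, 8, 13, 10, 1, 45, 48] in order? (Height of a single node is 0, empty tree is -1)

Insertion order: [37, 8, 13, 10, 1, 45, 48]
Tree (level-order array): [37, 8, 45, 1, 13, None, 48, None, None, 10]
Compute height bottom-up (empty subtree = -1):
  height(1) = 1 + max(-1, -1) = 0
  height(10) = 1 + max(-1, -1) = 0
  height(13) = 1 + max(0, -1) = 1
  height(8) = 1 + max(0, 1) = 2
  height(48) = 1 + max(-1, -1) = 0
  height(45) = 1 + max(-1, 0) = 1
  height(37) = 1 + max(2, 1) = 3
Height = 3


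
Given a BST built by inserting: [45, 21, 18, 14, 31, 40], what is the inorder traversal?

Tree insertion order: [45, 21, 18, 14, 31, 40]
Tree (level-order array): [45, 21, None, 18, 31, 14, None, None, 40]
Inorder traversal: [14, 18, 21, 31, 40, 45]


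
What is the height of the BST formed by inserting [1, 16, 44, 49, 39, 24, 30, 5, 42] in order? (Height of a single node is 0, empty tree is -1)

Insertion order: [1, 16, 44, 49, 39, 24, 30, 5, 42]
Tree (level-order array): [1, None, 16, 5, 44, None, None, 39, 49, 24, 42, None, None, None, 30]
Compute height bottom-up (empty subtree = -1):
  height(5) = 1 + max(-1, -1) = 0
  height(30) = 1 + max(-1, -1) = 0
  height(24) = 1 + max(-1, 0) = 1
  height(42) = 1 + max(-1, -1) = 0
  height(39) = 1 + max(1, 0) = 2
  height(49) = 1 + max(-1, -1) = 0
  height(44) = 1 + max(2, 0) = 3
  height(16) = 1 + max(0, 3) = 4
  height(1) = 1 + max(-1, 4) = 5
Height = 5


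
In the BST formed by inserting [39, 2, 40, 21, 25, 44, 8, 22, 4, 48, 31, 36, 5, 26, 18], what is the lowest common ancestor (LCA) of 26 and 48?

Tree insertion order: [39, 2, 40, 21, 25, 44, 8, 22, 4, 48, 31, 36, 5, 26, 18]
Tree (level-order array): [39, 2, 40, None, 21, None, 44, 8, 25, None, 48, 4, 18, 22, 31, None, None, None, 5, None, None, None, None, 26, 36]
In a BST, the LCA of p=26, q=48 is the first node v on the
root-to-leaf path with p <= v <= q (go left if both < v, right if both > v).
Walk from root:
  at 39: 26 <= 39 <= 48, this is the LCA
LCA = 39


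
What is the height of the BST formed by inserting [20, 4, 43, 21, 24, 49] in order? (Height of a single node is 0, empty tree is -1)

Insertion order: [20, 4, 43, 21, 24, 49]
Tree (level-order array): [20, 4, 43, None, None, 21, 49, None, 24]
Compute height bottom-up (empty subtree = -1):
  height(4) = 1 + max(-1, -1) = 0
  height(24) = 1 + max(-1, -1) = 0
  height(21) = 1 + max(-1, 0) = 1
  height(49) = 1 + max(-1, -1) = 0
  height(43) = 1 + max(1, 0) = 2
  height(20) = 1 + max(0, 2) = 3
Height = 3


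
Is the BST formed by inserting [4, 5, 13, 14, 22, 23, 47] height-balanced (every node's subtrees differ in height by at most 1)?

Tree (level-order array): [4, None, 5, None, 13, None, 14, None, 22, None, 23, None, 47]
Definition: a tree is height-balanced if, at every node, |h(left) - h(right)| <= 1 (empty subtree has height -1).
Bottom-up per-node check:
  node 47: h_left=-1, h_right=-1, diff=0 [OK], height=0
  node 23: h_left=-1, h_right=0, diff=1 [OK], height=1
  node 22: h_left=-1, h_right=1, diff=2 [FAIL (|-1-1|=2 > 1)], height=2
  node 14: h_left=-1, h_right=2, diff=3 [FAIL (|-1-2|=3 > 1)], height=3
  node 13: h_left=-1, h_right=3, diff=4 [FAIL (|-1-3|=4 > 1)], height=4
  node 5: h_left=-1, h_right=4, diff=5 [FAIL (|-1-4|=5 > 1)], height=5
  node 4: h_left=-1, h_right=5, diff=6 [FAIL (|-1-5|=6 > 1)], height=6
Node 22 violates the condition: |-1 - 1| = 2 > 1.
Result: Not balanced


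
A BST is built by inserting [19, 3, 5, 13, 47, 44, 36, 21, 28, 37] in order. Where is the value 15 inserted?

Starting tree (level order): [19, 3, 47, None, 5, 44, None, None, 13, 36, None, None, None, 21, 37, None, 28]
Insertion path: 19 -> 3 -> 5 -> 13
Result: insert 15 as right child of 13
Final tree (level order): [19, 3, 47, None, 5, 44, None, None, 13, 36, None, None, 15, 21, 37, None, None, None, 28]


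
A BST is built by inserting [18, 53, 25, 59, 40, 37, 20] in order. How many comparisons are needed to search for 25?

Search path for 25: 18 -> 53 -> 25
Found: True
Comparisons: 3


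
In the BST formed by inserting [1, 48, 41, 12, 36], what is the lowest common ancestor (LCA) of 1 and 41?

Tree insertion order: [1, 48, 41, 12, 36]
Tree (level-order array): [1, None, 48, 41, None, 12, None, None, 36]
In a BST, the LCA of p=1, q=41 is the first node v on the
root-to-leaf path with p <= v <= q (go left if both < v, right if both > v).
Walk from root:
  at 1: 1 <= 1 <= 41, this is the LCA
LCA = 1


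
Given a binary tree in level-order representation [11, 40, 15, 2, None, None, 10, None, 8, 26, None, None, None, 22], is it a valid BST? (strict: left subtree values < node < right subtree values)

Level-order array: [11, 40, 15, 2, None, None, 10, None, 8, 26, None, None, None, 22]
Validate using subtree bounds (lo, hi): at each node, require lo < value < hi,
then recurse left with hi=value and right with lo=value.
Preorder trace (stopping at first violation):
  at node 11 with bounds (-inf, +inf): OK
  at node 40 with bounds (-inf, 11): VIOLATION
Node 40 violates its bound: not (-inf < 40 < 11).
Result: Not a valid BST


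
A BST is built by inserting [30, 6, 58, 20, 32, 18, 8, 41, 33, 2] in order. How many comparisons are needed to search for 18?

Search path for 18: 30 -> 6 -> 20 -> 18
Found: True
Comparisons: 4


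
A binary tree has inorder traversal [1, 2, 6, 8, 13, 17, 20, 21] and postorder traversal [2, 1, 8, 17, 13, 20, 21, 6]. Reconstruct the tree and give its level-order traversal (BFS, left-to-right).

Inorder:   [1, 2, 6, 8, 13, 17, 20, 21]
Postorder: [2, 1, 8, 17, 13, 20, 21, 6]
Algorithm: postorder visits root last, so walk postorder right-to-left;
each value is the root of the current inorder slice — split it at that
value, recurse on the right subtree first, then the left.
Recursive splits:
  root=6; inorder splits into left=[1, 2], right=[8, 13, 17, 20, 21]
  root=21; inorder splits into left=[8, 13, 17, 20], right=[]
  root=20; inorder splits into left=[8, 13, 17], right=[]
  root=13; inorder splits into left=[8], right=[17]
  root=17; inorder splits into left=[], right=[]
  root=8; inorder splits into left=[], right=[]
  root=1; inorder splits into left=[], right=[2]
  root=2; inorder splits into left=[], right=[]
Reconstructed level-order: [6, 1, 21, 2, 20, 13, 8, 17]


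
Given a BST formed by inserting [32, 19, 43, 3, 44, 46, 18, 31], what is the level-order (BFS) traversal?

Tree insertion order: [32, 19, 43, 3, 44, 46, 18, 31]
Tree (level-order array): [32, 19, 43, 3, 31, None, 44, None, 18, None, None, None, 46]
BFS from the root, enqueuing left then right child of each popped node:
  queue [32] -> pop 32, enqueue [19, 43], visited so far: [32]
  queue [19, 43] -> pop 19, enqueue [3, 31], visited so far: [32, 19]
  queue [43, 3, 31] -> pop 43, enqueue [44], visited so far: [32, 19, 43]
  queue [3, 31, 44] -> pop 3, enqueue [18], visited so far: [32, 19, 43, 3]
  queue [31, 44, 18] -> pop 31, enqueue [none], visited so far: [32, 19, 43, 3, 31]
  queue [44, 18] -> pop 44, enqueue [46], visited so far: [32, 19, 43, 3, 31, 44]
  queue [18, 46] -> pop 18, enqueue [none], visited so far: [32, 19, 43, 3, 31, 44, 18]
  queue [46] -> pop 46, enqueue [none], visited so far: [32, 19, 43, 3, 31, 44, 18, 46]
Result: [32, 19, 43, 3, 31, 44, 18, 46]


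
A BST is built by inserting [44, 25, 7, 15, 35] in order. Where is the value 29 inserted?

Starting tree (level order): [44, 25, None, 7, 35, None, 15]
Insertion path: 44 -> 25 -> 35
Result: insert 29 as left child of 35
Final tree (level order): [44, 25, None, 7, 35, None, 15, 29]


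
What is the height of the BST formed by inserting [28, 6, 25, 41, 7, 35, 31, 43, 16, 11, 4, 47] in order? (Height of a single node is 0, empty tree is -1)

Insertion order: [28, 6, 25, 41, 7, 35, 31, 43, 16, 11, 4, 47]
Tree (level-order array): [28, 6, 41, 4, 25, 35, 43, None, None, 7, None, 31, None, None, 47, None, 16, None, None, None, None, 11]
Compute height bottom-up (empty subtree = -1):
  height(4) = 1 + max(-1, -1) = 0
  height(11) = 1 + max(-1, -1) = 0
  height(16) = 1 + max(0, -1) = 1
  height(7) = 1 + max(-1, 1) = 2
  height(25) = 1 + max(2, -1) = 3
  height(6) = 1 + max(0, 3) = 4
  height(31) = 1 + max(-1, -1) = 0
  height(35) = 1 + max(0, -1) = 1
  height(47) = 1 + max(-1, -1) = 0
  height(43) = 1 + max(-1, 0) = 1
  height(41) = 1 + max(1, 1) = 2
  height(28) = 1 + max(4, 2) = 5
Height = 5


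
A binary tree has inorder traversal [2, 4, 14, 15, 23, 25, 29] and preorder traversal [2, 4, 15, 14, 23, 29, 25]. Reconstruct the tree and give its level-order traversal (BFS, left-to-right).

Inorder:  [2, 4, 14, 15, 23, 25, 29]
Preorder: [2, 4, 15, 14, 23, 29, 25]
Algorithm: preorder visits root first, so consume preorder in order;
for each root, split the current inorder slice at that value into
left-subtree inorder and right-subtree inorder, then recurse.
Recursive splits:
  root=2; inorder splits into left=[], right=[4, 14, 15, 23, 25, 29]
  root=4; inorder splits into left=[], right=[14, 15, 23, 25, 29]
  root=15; inorder splits into left=[14], right=[23, 25, 29]
  root=14; inorder splits into left=[], right=[]
  root=23; inorder splits into left=[], right=[25, 29]
  root=29; inorder splits into left=[25], right=[]
  root=25; inorder splits into left=[], right=[]
Reconstructed level-order: [2, 4, 15, 14, 23, 29, 25]


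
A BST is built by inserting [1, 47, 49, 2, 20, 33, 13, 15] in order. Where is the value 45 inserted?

Starting tree (level order): [1, None, 47, 2, 49, None, 20, None, None, 13, 33, None, 15]
Insertion path: 1 -> 47 -> 2 -> 20 -> 33
Result: insert 45 as right child of 33
Final tree (level order): [1, None, 47, 2, 49, None, 20, None, None, 13, 33, None, 15, None, 45]


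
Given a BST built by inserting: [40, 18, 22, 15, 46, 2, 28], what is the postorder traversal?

Tree insertion order: [40, 18, 22, 15, 46, 2, 28]
Tree (level-order array): [40, 18, 46, 15, 22, None, None, 2, None, None, 28]
Postorder traversal: [2, 15, 28, 22, 18, 46, 40]


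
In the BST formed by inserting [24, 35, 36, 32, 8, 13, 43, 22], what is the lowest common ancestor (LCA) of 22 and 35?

Tree insertion order: [24, 35, 36, 32, 8, 13, 43, 22]
Tree (level-order array): [24, 8, 35, None, 13, 32, 36, None, 22, None, None, None, 43]
In a BST, the LCA of p=22, q=35 is the first node v on the
root-to-leaf path with p <= v <= q (go left if both < v, right if both > v).
Walk from root:
  at 24: 22 <= 24 <= 35, this is the LCA
LCA = 24


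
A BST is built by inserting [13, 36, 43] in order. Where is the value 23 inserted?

Starting tree (level order): [13, None, 36, None, 43]
Insertion path: 13 -> 36
Result: insert 23 as left child of 36
Final tree (level order): [13, None, 36, 23, 43]


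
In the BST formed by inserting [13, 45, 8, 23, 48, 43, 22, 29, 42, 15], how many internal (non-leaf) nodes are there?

Tree built from: [13, 45, 8, 23, 48, 43, 22, 29, 42, 15]
Tree (level-order array): [13, 8, 45, None, None, 23, 48, 22, 43, None, None, 15, None, 29, None, None, None, None, 42]
Rule: An internal node has at least one child.
Per-node child counts:
  node 13: 2 child(ren)
  node 8: 0 child(ren)
  node 45: 2 child(ren)
  node 23: 2 child(ren)
  node 22: 1 child(ren)
  node 15: 0 child(ren)
  node 43: 1 child(ren)
  node 29: 1 child(ren)
  node 42: 0 child(ren)
  node 48: 0 child(ren)
Matching nodes: [13, 45, 23, 22, 43, 29]
Count of internal (non-leaf) nodes: 6


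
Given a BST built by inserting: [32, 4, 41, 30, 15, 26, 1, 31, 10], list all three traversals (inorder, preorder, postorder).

Tree insertion order: [32, 4, 41, 30, 15, 26, 1, 31, 10]
Tree (level-order array): [32, 4, 41, 1, 30, None, None, None, None, 15, 31, 10, 26]
Inorder (L, root, R): [1, 4, 10, 15, 26, 30, 31, 32, 41]
Preorder (root, L, R): [32, 4, 1, 30, 15, 10, 26, 31, 41]
Postorder (L, R, root): [1, 10, 26, 15, 31, 30, 4, 41, 32]


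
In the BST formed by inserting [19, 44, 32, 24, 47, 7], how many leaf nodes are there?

Tree built from: [19, 44, 32, 24, 47, 7]
Tree (level-order array): [19, 7, 44, None, None, 32, 47, 24]
Rule: A leaf has 0 children.
Per-node child counts:
  node 19: 2 child(ren)
  node 7: 0 child(ren)
  node 44: 2 child(ren)
  node 32: 1 child(ren)
  node 24: 0 child(ren)
  node 47: 0 child(ren)
Matching nodes: [7, 24, 47]
Count of leaf nodes: 3


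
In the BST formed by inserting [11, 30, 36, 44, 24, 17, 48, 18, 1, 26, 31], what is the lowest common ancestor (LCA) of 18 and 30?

Tree insertion order: [11, 30, 36, 44, 24, 17, 48, 18, 1, 26, 31]
Tree (level-order array): [11, 1, 30, None, None, 24, 36, 17, 26, 31, 44, None, 18, None, None, None, None, None, 48]
In a BST, the LCA of p=18, q=30 is the first node v on the
root-to-leaf path with p <= v <= q (go left if both < v, right if both > v).
Walk from root:
  at 11: both 18 and 30 > 11, go right
  at 30: 18 <= 30 <= 30, this is the LCA
LCA = 30


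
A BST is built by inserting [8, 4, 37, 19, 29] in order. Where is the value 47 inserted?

Starting tree (level order): [8, 4, 37, None, None, 19, None, None, 29]
Insertion path: 8 -> 37
Result: insert 47 as right child of 37
Final tree (level order): [8, 4, 37, None, None, 19, 47, None, 29]


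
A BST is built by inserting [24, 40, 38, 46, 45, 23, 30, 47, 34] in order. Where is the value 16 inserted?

Starting tree (level order): [24, 23, 40, None, None, 38, 46, 30, None, 45, 47, None, 34]
Insertion path: 24 -> 23
Result: insert 16 as left child of 23
Final tree (level order): [24, 23, 40, 16, None, 38, 46, None, None, 30, None, 45, 47, None, 34]


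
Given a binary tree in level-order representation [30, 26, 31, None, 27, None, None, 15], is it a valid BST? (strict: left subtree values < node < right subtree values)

Level-order array: [30, 26, 31, None, 27, None, None, 15]
Validate using subtree bounds (lo, hi): at each node, require lo < value < hi,
then recurse left with hi=value and right with lo=value.
Preorder trace (stopping at first violation):
  at node 30 with bounds (-inf, +inf): OK
  at node 26 with bounds (-inf, 30): OK
  at node 27 with bounds (26, 30): OK
  at node 15 with bounds (26, 27): VIOLATION
Node 15 violates its bound: not (26 < 15 < 27).
Result: Not a valid BST


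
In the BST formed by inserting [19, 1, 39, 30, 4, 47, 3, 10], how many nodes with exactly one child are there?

Tree built from: [19, 1, 39, 30, 4, 47, 3, 10]
Tree (level-order array): [19, 1, 39, None, 4, 30, 47, 3, 10]
Rule: These are nodes with exactly 1 non-null child.
Per-node child counts:
  node 19: 2 child(ren)
  node 1: 1 child(ren)
  node 4: 2 child(ren)
  node 3: 0 child(ren)
  node 10: 0 child(ren)
  node 39: 2 child(ren)
  node 30: 0 child(ren)
  node 47: 0 child(ren)
Matching nodes: [1]
Count of nodes with exactly one child: 1


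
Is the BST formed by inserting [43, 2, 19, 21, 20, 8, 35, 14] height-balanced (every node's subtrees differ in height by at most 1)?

Tree (level-order array): [43, 2, None, None, 19, 8, 21, None, 14, 20, 35]
Definition: a tree is height-balanced if, at every node, |h(left) - h(right)| <= 1 (empty subtree has height -1).
Bottom-up per-node check:
  node 14: h_left=-1, h_right=-1, diff=0 [OK], height=0
  node 8: h_left=-1, h_right=0, diff=1 [OK], height=1
  node 20: h_left=-1, h_right=-1, diff=0 [OK], height=0
  node 35: h_left=-1, h_right=-1, diff=0 [OK], height=0
  node 21: h_left=0, h_right=0, diff=0 [OK], height=1
  node 19: h_left=1, h_right=1, diff=0 [OK], height=2
  node 2: h_left=-1, h_right=2, diff=3 [FAIL (|-1-2|=3 > 1)], height=3
  node 43: h_left=3, h_right=-1, diff=4 [FAIL (|3--1|=4 > 1)], height=4
Node 2 violates the condition: |-1 - 2| = 3 > 1.
Result: Not balanced


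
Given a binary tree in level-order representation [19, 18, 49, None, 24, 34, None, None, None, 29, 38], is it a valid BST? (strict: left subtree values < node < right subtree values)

Level-order array: [19, 18, 49, None, 24, 34, None, None, None, 29, 38]
Validate using subtree bounds (lo, hi): at each node, require lo < value < hi,
then recurse left with hi=value and right with lo=value.
Preorder trace (stopping at first violation):
  at node 19 with bounds (-inf, +inf): OK
  at node 18 with bounds (-inf, 19): OK
  at node 24 with bounds (18, 19): VIOLATION
Node 24 violates its bound: not (18 < 24 < 19).
Result: Not a valid BST


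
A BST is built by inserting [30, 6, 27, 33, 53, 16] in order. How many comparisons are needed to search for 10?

Search path for 10: 30 -> 6 -> 27 -> 16
Found: False
Comparisons: 4


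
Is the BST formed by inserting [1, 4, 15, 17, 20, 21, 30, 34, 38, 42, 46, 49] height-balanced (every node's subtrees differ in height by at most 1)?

Tree (level-order array): [1, None, 4, None, 15, None, 17, None, 20, None, 21, None, 30, None, 34, None, 38, None, 42, None, 46, None, 49]
Definition: a tree is height-balanced if, at every node, |h(left) - h(right)| <= 1 (empty subtree has height -1).
Bottom-up per-node check:
  node 49: h_left=-1, h_right=-1, diff=0 [OK], height=0
  node 46: h_left=-1, h_right=0, diff=1 [OK], height=1
  node 42: h_left=-1, h_right=1, diff=2 [FAIL (|-1-1|=2 > 1)], height=2
  node 38: h_left=-1, h_right=2, diff=3 [FAIL (|-1-2|=3 > 1)], height=3
  node 34: h_left=-1, h_right=3, diff=4 [FAIL (|-1-3|=4 > 1)], height=4
  node 30: h_left=-1, h_right=4, diff=5 [FAIL (|-1-4|=5 > 1)], height=5
  node 21: h_left=-1, h_right=5, diff=6 [FAIL (|-1-5|=6 > 1)], height=6
  node 20: h_left=-1, h_right=6, diff=7 [FAIL (|-1-6|=7 > 1)], height=7
  node 17: h_left=-1, h_right=7, diff=8 [FAIL (|-1-7|=8 > 1)], height=8
  node 15: h_left=-1, h_right=8, diff=9 [FAIL (|-1-8|=9 > 1)], height=9
  node 4: h_left=-1, h_right=9, diff=10 [FAIL (|-1-9|=10 > 1)], height=10
  node 1: h_left=-1, h_right=10, diff=11 [FAIL (|-1-10|=11 > 1)], height=11
Node 42 violates the condition: |-1 - 1| = 2 > 1.
Result: Not balanced


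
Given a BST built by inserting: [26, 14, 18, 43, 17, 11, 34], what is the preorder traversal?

Tree insertion order: [26, 14, 18, 43, 17, 11, 34]
Tree (level-order array): [26, 14, 43, 11, 18, 34, None, None, None, 17]
Preorder traversal: [26, 14, 11, 18, 17, 43, 34]


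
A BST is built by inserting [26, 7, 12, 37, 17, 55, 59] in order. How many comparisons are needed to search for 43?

Search path for 43: 26 -> 37 -> 55
Found: False
Comparisons: 3


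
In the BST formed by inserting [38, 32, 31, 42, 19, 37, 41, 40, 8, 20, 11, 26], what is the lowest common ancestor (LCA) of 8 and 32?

Tree insertion order: [38, 32, 31, 42, 19, 37, 41, 40, 8, 20, 11, 26]
Tree (level-order array): [38, 32, 42, 31, 37, 41, None, 19, None, None, None, 40, None, 8, 20, None, None, None, 11, None, 26]
In a BST, the LCA of p=8, q=32 is the first node v on the
root-to-leaf path with p <= v <= q (go left if both < v, right if both > v).
Walk from root:
  at 38: both 8 and 32 < 38, go left
  at 32: 8 <= 32 <= 32, this is the LCA
LCA = 32


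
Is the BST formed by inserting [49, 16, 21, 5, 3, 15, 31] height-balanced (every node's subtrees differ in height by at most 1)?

Tree (level-order array): [49, 16, None, 5, 21, 3, 15, None, 31]
Definition: a tree is height-balanced if, at every node, |h(left) - h(right)| <= 1 (empty subtree has height -1).
Bottom-up per-node check:
  node 3: h_left=-1, h_right=-1, diff=0 [OK], height=0
  node 15: h_left=-1, h_right=-1, diff=0 [OK], height=0
  node 5: h_left=0, h_right=0, diff=0 [OK], height=1
  node 31: h_left=-1, h_right=-1, diff=0 [OK], height=0
  node 21: h_left=-1, h_right=0, diff=1 [OK], height=1
  node 16: h_left=1, h_right=1, diff=0 [OK], height=2
  node 49: h_left=2, h_right=-1, diff=3 [FAIL (|2--1|=3 > 1)], height=3
Node 49 violates the condition: |2 - -1| = 3 > 1.
Result: Not balanced


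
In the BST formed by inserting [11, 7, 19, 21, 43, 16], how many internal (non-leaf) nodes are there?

Tree built from: [11, 7, 19, 21, 43, 16]
Tree (level-order array): [11, 7, 19, None, None, 16, 21, None, None, None, 43]
Rule: An internal node has at least one child.
Per-node child counts:
  node 11: 2 child(ren)
  node 7: 0 child(ren)
  node 19: 2 child(ren)
  node 16: 0 child(ren)
  node 21: 1 child(ren)
  node 43: 0 child(ren)
Matching nodes: [11, 19, 21]
Count of internal (non-leaf) nodes: 3


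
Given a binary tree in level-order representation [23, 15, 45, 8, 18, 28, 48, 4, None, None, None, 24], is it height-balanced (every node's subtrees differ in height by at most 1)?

Tree (level-order array): [23, 15, 45, 8, 18, 28, 48, 4, None, None, None, 24]
Definition: a tree is height-balanced if, at every node, |h(left) - h(right)| <= 1 (empty subtree has height -1).
Bottom-up per-node check:
  node 4: h_left=-1, h_right=-1, diff=0 [OK], height=0
  node 8: h_left=0, h_right=-1, diff=1 [OK], height=1
  node 18: h_left=-1, h_right=-1, diff=0 [OK], height=0
  node 15: h_left=1, h_right=0, diff=1 [OK], height=2
  node 24: h_left=-1, h_right=-1, diff=0 [OK], height=0
  node 28: h_left=0, h_right=-1, diff=1 [OK], height=1
  node 48: h_left=-1, h_right=-1, diff=0 [OK], height=0
  node 45: h_left=1, h_right=0, diff=1 [OK], height=2
  node 23: h_left=2, h_right=2, diff=0 [OK], height=3
All nodes satisfy the balance condition.
Result: Balanced


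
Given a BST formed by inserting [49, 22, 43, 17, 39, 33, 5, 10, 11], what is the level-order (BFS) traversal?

Tree insertion order: [49, 22, 43, 17, 39, 33, 5, 10, 11]
Tree (level-order array): [49, 22, None, 17, 43, 5, None, 39, None, None, 10, 33, None, None, 11]
BFS from the root, enqueuing left then right child of each popped node:
  queue [49] -> pop 49, enqueue [22], visited so far: [49]
  queue [22] -> pop 22, enqueue [17, 43], visited so far: [49, 22]
  queue [17, 43] -> pop 17, enqueue [5], visited so far: [49, 22, 17]
  queue [43, 5] -> pop 43, enqueue [39], visited so far: [49, 22, 17, 43]
  queue [5, 39] -> pop 5, enqueue [10], visited so far: [49, 22, 17, 43, 5]
  queue [39, 10] -> pop 39, enqueue [33], visited so far: [49, 22, 17, 43, 5, 39]
  queue [10, 33] -> pop 10, enqueue [11], visited so far: [49, 22, 17, 43, 5, 39, 10]
  queue [33, 11] -> pop 33, enqueue [none], visited so far: [49, 22, 17, 43, 5, 39, 10, 33]
  queue [11] -> pop 11, enqueue [none], visited so far: [49, 22, 17, 43, 5, 39, 10, 33, 11]
Result: [49, 22, 17, 43, 5, 39, 10, 33, 11]


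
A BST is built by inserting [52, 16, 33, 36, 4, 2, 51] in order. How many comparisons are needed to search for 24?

Search path for 24: 52 -> 16 -> 33
Found: False
Comparisons: 3


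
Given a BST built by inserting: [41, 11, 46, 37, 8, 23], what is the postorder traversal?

Tree insertion order: [41, 11, 46, 37, 8, 23]
Tree (level-order array): [41, 11, 46, 8, 37, None, None, None, None, 23]
Postorder traversal: [8, 23, 37, 11, 46, 41]


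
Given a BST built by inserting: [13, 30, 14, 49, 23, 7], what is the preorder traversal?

Tree insertion order: [13, 30, 14, 49, 23, 7]
Tree (level-order array): [13, 7, 30, None, None, 14, 49, None, 23]
Preorder traversal: [13, 7, 30, 14, 23, 49]


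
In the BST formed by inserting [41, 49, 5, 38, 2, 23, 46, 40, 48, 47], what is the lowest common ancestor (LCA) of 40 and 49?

Tree insertion order: [41, 49, 5, 38, 2, 23, 46, 40, 48, 47]
Tree (level-order array): [41, 5, 49, 2, 38, 46, None, None, None, 23, 40, None, 48, None, None, None, None, 47]
In a BST, the LCA of p=40, q=49 is the first node v on the
root-to-leaf path with p <= v <= q (go left if both < v, right if both > v).
Walk from root:
  at 41: 40 <= 41 <= 49, this is the LCA
LCA = 41


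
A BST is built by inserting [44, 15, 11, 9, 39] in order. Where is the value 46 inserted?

Starting tree (level order): [44, 15, None, 11, 39, 9]
Insertion path: 44
Result: insert 46 as right child of 44
Final tree (level order): [44, 15, 46, 11, 39, None, None, 9]


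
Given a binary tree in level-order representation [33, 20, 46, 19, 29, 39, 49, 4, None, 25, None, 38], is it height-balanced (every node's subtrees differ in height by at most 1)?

Tree (level-order array): [33, 20, 46, 19, 29, 39, 49, 4, None, 25, None, 38]
Definition: a tree is height-balanced if, at every node, |h(left) - h(right)| <= 1 (empty subtree has height -1).
Bottom-up per-node check:
  node 4: h_left=-1, h_right=-1, diff=0 [OK], height=0
  node 19: h_left=0, h_right=-1, diff=1 [OK], height=1
  node 25: h_left=-1, h_right=-1, diff=0 [OK], height=0
  node 29: h_left=0, h_right=-1, diff=1 [OK], height=1
  node 20: h_left=1, h_right=1, diff=0 [OK], height=2
  node 38: h_left=-1, h_right=-1, diff=0 [OK], height=0
  node 39: h_left=0, h_right=-1, diff=1 [OK], height=1
  node 49: h_left=-1, h_right=-1, diff=0 [OK], height=0
  node 46: h_left=1, h_right=0, diff=1 [OK], height=2
  node 33: h_left=2, h_right=2, diff=0 [OK], height=3
All nodes satisfy the balance condition.
Result: Balanced


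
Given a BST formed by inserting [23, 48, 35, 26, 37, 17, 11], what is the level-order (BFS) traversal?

Tree insertion order: [23, 48, 35, 26, 37, 17, 11]
Tree (level-order array): [23, 17, 48, 11, None, 35, None, None, None, 26, 37]
BFS from the root, enqueuing left then right child of each popped node:
  queue [23] -> pop 23, enqueue [17, 48], visited so far: [23]
  queue [17, 48] -> pop 17, enqueue [11], visited so far: [23, 17]
  queue [48, 11] -> pop 48, enqueue [35], visited so far: [23, 17, 48]
  queue [11, 35] -> pop 11, enqueue [none], visited so far: [23, 17, 48, 11]
  queue [35] -> pop 35, enqueue [26, 37], visited so far: [23, 17, 48, 11, 35]
  queue [26, 37] -> pop 26, enqueue [none], visited so far: [23, 17, 48, 11, 35, 26]
  queue [37] -> pop 37, enqueue [none], visited so far: [23, 17, 48, 11, 35, 26, 37]
Result: [23, 17, 48, 11, 35, 26, 37]


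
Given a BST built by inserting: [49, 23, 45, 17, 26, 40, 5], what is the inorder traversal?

Tree insertion order: [49, 23, 45, 17, 26, 40, 5]
Tree (level-order array): [49, 23, None, 17, 45, 5, None, 26, None, None, None, None, 40]
Inorder traversal: [5, 17, 23, 26, 40, 45, 49]


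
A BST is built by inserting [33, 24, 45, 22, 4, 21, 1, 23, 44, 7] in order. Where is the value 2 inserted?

Starting tree (level order): [33, 24, 45, 22, None, 44, None, 4, 23, None, None, 1, 21, None, None, None, None, 7]
Insertion path: 33 -> 24 -> 22 -> 4 -> 1
Result: insert 2 as right child of 1
Final tree (level order): [33, 24, 45, 22, None, 44, None, 4, 23, None, None, 1, 21, None, None, None, 2, 7]


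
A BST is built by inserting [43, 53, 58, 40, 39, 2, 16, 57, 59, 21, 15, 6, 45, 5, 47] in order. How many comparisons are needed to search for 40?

Search path for 40: 43 -> 40
Found: True
Comparisons: 2


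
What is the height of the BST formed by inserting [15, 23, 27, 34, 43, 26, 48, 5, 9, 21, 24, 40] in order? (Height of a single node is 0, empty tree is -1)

Insertion order: [15, 23, 27, 34, 43, 26, 48, 5, 9, 21, 24, 40]
Tree (level-order array): [15, 5, 23, None, 9, 21, 27, None, None, None, None, 26, 34, 24, None, None, 43, None, None, 40, 48]
Compute height bottom-up (empty subtree = -1):
  height(9) = 1 + max(-1, -1) = 0
  height(5) = 1 + max(-1, 0) = 1
  height(21) = 1 + max(-1, -1) = 0
  height(24) = 1 + max(-1, -1) = 0
  height(26) = 1 + max(0, -1) = 1
  height(40) = 1 + max(-1, -1) = 0
  height(48) = 1 + max(-1, -1) = 0
  height(43) = 1 + max(0, 0) = 1
  height(34) = 1 + max(-1, 1) = 2
  height(27) = 1 + max(1, 2) = 3
  height(23) = 1 + max(0, 3) = 4
  height(15) = 1 + max(1, 4) = 5
Height = 5


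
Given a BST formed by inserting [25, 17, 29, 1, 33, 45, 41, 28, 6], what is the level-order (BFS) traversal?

Tree insertion order: [25, 17, 29, 1, 33, 45, 41, 28, 6]
Tree (level-order array): [25, 17, 29, 1, None, 28, 33, None, 6, None, None, None, 45, None, None, 41]
BFS from the root, enqueuing left then right child of each popped node:
  queue [25] -> pop 25, enqueue [17, 29], visited so far: [25]
  queue [17, 29] -> pop 17, enqueue [1], visited so far: [25, 17]
  queue [29, 1] -> pop 29, enqueue [28, 33], visited so far: [25, 17, 29]
  queue [1, 28, 33] -> pop 1, enqueue [6], visited so far: [25, 17, 29, 1]
  queue [28, 33, 6] -> pop 28, enqueue [none], visited so far: [25, 17, 29, 1, 28]
  queue [33, 6] -> pop 33, enqueue [45], visited so far: [25, 17, 29, 1, 28, 33]
  queue [6, 45] -> pop 6, enqueue [none], visited so far: [25, 17, 29, 1, 28, 33, 6]
  queue [45] -> pop 45, enqueue [41], visited so far: [25, 17, 29, 1, 28, 33, 6, 45]
  queue [41] -> pop 41, enqueue [none], visited so far: [25, 17, 29, 1, 28, 33, 6, 45, 41]
Result: [25, 17, 29, 1, 28, 33, 6, 45, 41]


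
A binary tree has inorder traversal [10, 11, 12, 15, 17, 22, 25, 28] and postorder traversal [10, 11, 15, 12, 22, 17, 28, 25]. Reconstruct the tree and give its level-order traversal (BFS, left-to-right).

Inorder:   [10, 11, 12, 15, 17, 22, 25, 28]
Postorder: [10, 11, 15, 12, 22, 17, 28, 25]
Algorithm: postorder visits root last, so walk postorder right-to-left;
each value is the root of the current inorder slice — split it at that
value, recurse on the right subtree first, then the left.
Recursive splits:
  root=25; inorder splits into left=[10, 11, 12, 15, 17, 22], right=[28]
  root=28; inorder splits into left=[], right=[]
  root=17; inorder splits into left=[10, 11, 12, 15], right=[22]
  root=22; inorder splits into left=[], right=[]
  root=12; inorder splits into left=[10, 11], right=[15]
  root=15; inorder splits into left=[], right=[]
  root=11; inorder splits into left=[10], right=[]
  root=10; inorder splits into left=[], right=[]
Reconstructed level-order: [25, 17, 28, 12, 22, 11, 15, 10]


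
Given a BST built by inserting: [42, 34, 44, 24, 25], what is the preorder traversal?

Tree insertion order: [42, 34, 44, 24, 25]
Tree (level-order array): [42, 34, 44, 24, None, None, None, None, 25]
Preorder traversal: [42, 34, 24, 25, 44]


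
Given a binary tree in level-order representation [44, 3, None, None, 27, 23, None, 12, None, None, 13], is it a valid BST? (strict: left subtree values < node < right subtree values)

Level-order array: [44, 3, None, None, 27, 23, None, 12, None, None, 13]
Validate using subtree bounds (lo, hi): at each node, require lo < value < hi,
then recurse left with hi=value and right with lo=value.
Preorder trace (stopping at first violation):
  at node 44 with bounds (-inf, +inf): OK
  at node 3 with bounds (-inf, 44): OK
  at node 27 with bounds (3, 44): OK
  at node 23 with bounds (3, 27): OK
  at node 12 with bounds (3, 23): OK
  at node 13 with bounds (12, 23): OK
No violation found at any node.
Result: Valid BST


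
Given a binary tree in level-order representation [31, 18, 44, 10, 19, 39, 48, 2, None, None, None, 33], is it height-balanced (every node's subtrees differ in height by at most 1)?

Tree (level-order array): [31, 18, 44, 10, 19, 39, 48, 2, None, None, None, 33]
Definition: a tree is height-balanced if, at every node, |h(left) - h(right)| <= 1 (empty subtree has height -1).
Bottom-up per-node check:
  node 2: h_left=-1, h_right=-1, diff=0 [OK], height=0
  node 10: h_left=0, h_right=-1, diff=1 [OK], height=1
  node 19: h_left=-1, h_right=-1, diff=0 [OK], height=0
  node 18: h_left=1, h_right=0, diff=1 [OK], height=2
  node 33: h_left=-1, h_right=-1, diff=0 [OK], height=0
  node 39: h_left=0, h_right=-1, diff=1 [OK], height=1
  node 48: h_left=-1, h_right=-1, diff=0 [OK], height=0
  node 44: h_left=1, h_right=0, diff=1 [OK], height=2
  node 31: h_left=2, h_right=2, diff=0 [OK], height=3
All nodes satisfy the balance condition.
Result: Balanced


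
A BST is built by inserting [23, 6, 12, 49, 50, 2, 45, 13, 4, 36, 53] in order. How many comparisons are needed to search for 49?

Search path for 49: 23 -> 49
Found: True
Comparisons: 2


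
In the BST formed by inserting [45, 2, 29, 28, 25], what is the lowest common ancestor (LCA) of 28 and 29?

Tree insertion order: [45, 2, 29, 28, 25]
Tree (level-order array): [45, 2, None, None, 29, 28, None, 25]
In a BST, the LCA of p=28, q=29 is the first node v on the
root-to-leaf path with p <= v <= q (go left if both < v, right if both > v).
Walk from root:
  at 45: both 28 and 29 < 45, go left
  at 2: both 28 and 29 > 2, go right
  at 29: 28 <= 29 <= 29, this is the LCA
LCA = 29


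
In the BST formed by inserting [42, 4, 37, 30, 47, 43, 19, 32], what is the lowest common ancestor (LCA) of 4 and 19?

Tree insertion order: [42, 4, 37, 30, 47, 43, 19, 32]
Tree (level-order array): [42, 4, 47, None, 37, 43, None, 30, None, None, None, 19, 32]
In a BST, the LCA of p=4, q=19 is the first node v on the
root-to-leaf path with p <= v <= q (go left if both < v, right if both > v).
Walk from root:
  at 42: both 4 and 19 < 42, go left
  at 4: 4 <= 4 <= 19, this is the LCA
LCA = 4


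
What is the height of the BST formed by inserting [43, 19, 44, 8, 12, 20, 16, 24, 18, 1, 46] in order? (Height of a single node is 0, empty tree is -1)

Insertion order: [43, 19, 44, 8, 12, 20, 16, 24, 18, 1, 46]
Tree (level-order array): [43, 19, 44, 8, 20, None, 46, 1, 12, None, 24, None, None, None, None, None, 16, None, None, None, 18]
Compute height bottom-up (empty subtree = -1):
  height(1) = 1 + max(-1, -1) = 0
  height(18) = 1 + max(-1, -1) = 0
  height(16) = 1 + max(-1, 0) = 1
  height(12) = 1 + max(-1, 1) = 2
  height(8) = 1 + max(0, 2) = 3
  height(24) = 1 + max(-1, -1) = 0
  height(20) = 1 + max(-1, 0) = 1
  height(19) = 1 + max(3, 1) = 4
  height(46) = 1 + max(-1, -1) = 0
  height(44) = 1 + max(-1, 0) = 1
  height(43) = 1 + max(4, 1) = 5
Height = 5


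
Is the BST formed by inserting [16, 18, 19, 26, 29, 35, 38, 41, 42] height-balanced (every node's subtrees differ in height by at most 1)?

Tree (level-order array): [16, None, 18, None, 19, None, 26, None, 29, None, 35, None, 38, None, 41, None, 42]
Definition: a tree is height-balanced if, at every node, |h(left) - h(right)| <= 1 (empty subtree has height -1).
Bottom-up per-node check:
  node 42: h_left=-1, h_right=-1, diff=0 [OK], height=0
  node 41: h_left=-1, h_right=0, diff=1 [OK], height=1
  node 38: h_left=-1, h_right=1, diff=2 [FAIL (|-1-1|=2 > 1)], height=2
  node 35: h_left=-1, h_right=2, diff=3 [FAIL (|-1-2|=3 > 1)], height=3
  node 29: h_left=-1, h_right=3, diff=4 [FAIL (|-1-3|=4 > 1)], height=4
  node 26: h_left=-1, h_right=4, diff=5 [FAIL (|-1-4|=5 > 1)], height=5
  node 19: h_left=-1, h_right=5, diff=6 [FAIL (|-1-5|=6 > 1)], height=6
  node 18: h_left=-1, h_right=6, diff=7 [FAIL (|-1-6|=7 > 1)], height=7
  node 16: h_left=-1, h_right=7, diff=8 [FAIL (|-1-7|=8 > 1)], height=8
Node 38 violates the condition: |-1 - 1| = 2 > 1.
Result: Not balanced


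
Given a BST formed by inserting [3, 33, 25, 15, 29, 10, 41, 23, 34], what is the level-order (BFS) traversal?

Tree insertion order: [3, 33, 25, 15, 29, 10, 41, 23, 34]
Tree (level-order array): [3, None, 33, 25, 41, 15, 29, 34, None, 10, 23]
BFS from the root, enqueuing left then right child of each popped node:
  queue [3] -> pop 3, enqueue [33], visited so far: [3]
  queue [33] -> pop 33, enqueue [25, 41], visited so far: [3, 33]
  queue [25, 41] -> pop 25, enqueue [15, 29], visited so far: [3, 33, 25]
  queue [41, 15, 29] -> pop 41, enqueue [34], visited so far: [3, 33, 25, 41]
  queue [15, 29, 34] -> pop 15, enqueue [10, 23], visited so far: [3, 33, 25, 41, 15]
  queue [29, 34, 10, 23] -> pop 29, enqueue [none], visited so far: [3, 33, 25, 41, 15, 29]
  queue [34, 10, 23] -> pop 34, enqueue [none], visited so far: [3, 33, 25, 41, 15, 29, 34]
  queue [10, 23] -> pop 10, enqueue [none], visited so far: [3, 33, 25, 41, 15, 29, 34, 10]
  queue [23] -> pop 23, enqueue [none], visited so far: [3, 33, 25, 41, 15, 29, 34, 10, 23]
Result: [3, 33, 25, 41, 15, 29, 34, 10, 23]
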